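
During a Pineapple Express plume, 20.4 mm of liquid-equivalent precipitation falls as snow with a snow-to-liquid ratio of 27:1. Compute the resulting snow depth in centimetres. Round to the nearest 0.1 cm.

Snow depth = liquid × ratio = 20.4 mm × 27 = 550.8 mm = 55.1 cm.

snow depth ≈ 55.1 cm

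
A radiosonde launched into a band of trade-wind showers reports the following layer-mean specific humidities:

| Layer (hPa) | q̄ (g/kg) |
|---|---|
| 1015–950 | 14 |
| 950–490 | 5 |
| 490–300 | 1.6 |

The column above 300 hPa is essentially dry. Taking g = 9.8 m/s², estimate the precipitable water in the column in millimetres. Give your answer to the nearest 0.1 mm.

Precipitable water is the column-integrated vapour mass per unit area: PW = (1/g) Σ q̄ Δp, with q in kg/kg and Δp in Pa (1 kg/m² of water = 1 mm).
Layer 1015–950 hPa: Δp = 65 hPa = 6500 Pa, q̄ = 0.014 kg/kg → 0.014 × 6500 / 9.8 = 9.29 mm
Layer 950–490 hPa: Δp = 460 hPa = 46000 Pa, q̄ = 0.005 kg/kg → 0.005 × 46000 / 9.8 = 23.47 mm
Layer 490–300 hPa: Δp = 190 hPa = 19000 Pa, q̄ = 0.0016 kg/kg → 0.0016 × 19000 / 9.8 = 3.10 mm
PW = 9.29 + 23.47 + 3.10 = 35.86 ≈ 35.9 mm.

PW ≈ 35.9 mm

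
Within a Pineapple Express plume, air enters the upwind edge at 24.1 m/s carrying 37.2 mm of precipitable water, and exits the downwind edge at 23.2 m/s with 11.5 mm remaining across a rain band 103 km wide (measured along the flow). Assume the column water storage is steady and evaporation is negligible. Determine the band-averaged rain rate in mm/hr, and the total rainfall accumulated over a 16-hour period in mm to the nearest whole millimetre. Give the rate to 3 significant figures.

R ≈ 22.0 mm/hr; total ≈ 352 mm

Column moisture flux per unit crosswind length is F = V × PW.
Inflow: F_in = 24.1 × 37.2 = 896.52 mm·m/s
Outflow: F_out = 23.2 × 11.5 = 266.8 mm·m/s
Steady-state rate R = (F_in − F_out)/L = (896.52 − 266.8) / 103000 m = 6.114e-03 mm/s.
R = 6.114e-03 × 3600 = 22.0 mm/hr.
Over 16 h: total = 22.0 × 16 = 352 mm.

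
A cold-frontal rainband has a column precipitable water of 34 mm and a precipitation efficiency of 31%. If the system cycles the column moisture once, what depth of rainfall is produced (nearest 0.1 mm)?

rainfall ≈ 10.5 mm

Rainfall = ε × PW = 0.31 × 34 = 10.5 mm.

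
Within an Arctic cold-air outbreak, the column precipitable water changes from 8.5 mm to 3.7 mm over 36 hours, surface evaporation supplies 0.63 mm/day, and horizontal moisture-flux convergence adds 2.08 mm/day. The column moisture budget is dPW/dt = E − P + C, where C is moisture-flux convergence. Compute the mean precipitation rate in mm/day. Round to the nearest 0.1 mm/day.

P ≈ 5.9 mm/day

dPW/dt = (3.7 − 8.5) mm / (36/24 day) = -3.200 mm/day.
P = E + C − dPW/dt = 0.63 + (2.08) − (-3.200) = 5.9 mm/day.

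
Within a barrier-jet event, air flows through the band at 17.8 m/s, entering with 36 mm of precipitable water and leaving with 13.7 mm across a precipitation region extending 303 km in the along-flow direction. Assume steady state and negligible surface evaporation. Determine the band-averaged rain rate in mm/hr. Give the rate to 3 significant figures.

Column moisture flux per unit crosswind length is F = V × PW.
Inflow: F_in = 17.8 × 36 = 640.8 mm·m/s
Outflow: F_out = 17.8 × 13.7 = 243.86 mm·m/s
Steady-state rate R = (F_in − F_out)/L = (640.8 − 243.86) / 303000 m = 1.310e-03 mm/s.
R = 1.310e-03 × 3600 = 4.72 mm/hr.

R ≈ 4.72 mm/hr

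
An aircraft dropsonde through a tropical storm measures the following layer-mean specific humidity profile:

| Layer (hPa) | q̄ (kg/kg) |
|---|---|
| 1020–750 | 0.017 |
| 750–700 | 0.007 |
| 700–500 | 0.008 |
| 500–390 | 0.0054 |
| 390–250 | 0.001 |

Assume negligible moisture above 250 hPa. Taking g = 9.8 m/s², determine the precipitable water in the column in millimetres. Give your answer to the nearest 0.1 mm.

PW ≈ 74.2 mm

Precipitable water is the column-integrated vapour mass per unit area: PW = (1/g) Σ q̄ Δp, with q in kg/kg and Δp in Pa (1 kg/m² of water = 1 mm).
Layer 1020–750 hPa: Δp = 270 hPa = 27000 Pa, q̄ = 0.017 kg/kg → 0.017 × 27000 / 9.8 = 46.84 mm
Layer 750–700 hPa: Δp = 50 hPa = 5000 Pa, q̄ = 0.007 kg/kg → 0.007 × 5000 / 9.8 = 3.57 mm
Layer 700–500 hPa: Δp = 200 hPa = 20000 Pa, q̄ = 0.008 kg/kg → 0.008 × 20000 / 9.8 = 16.33 mm
Layer 500–390 hPa: Δp = 110 hPa = 11000 Pa, q̄ = 0.0054 kg/kg → 0.0054 × 11000 / 9.8 = 6.06 mm
Layer 390–250 hPa: Δp = 140 hPa = 14000 Pa, q̄ = 0.001 kg/kg → 0.001 × 14000 / 9.8 = 1.43 mm
PW = 46.84 + 3.57 + 16.33 + 6.06 + 1.43 = 74.23 ≈ 74.2 mm.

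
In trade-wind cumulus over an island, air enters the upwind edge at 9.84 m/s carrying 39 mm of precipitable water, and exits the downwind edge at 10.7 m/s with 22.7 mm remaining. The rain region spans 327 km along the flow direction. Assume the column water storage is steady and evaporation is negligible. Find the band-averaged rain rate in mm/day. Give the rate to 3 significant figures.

Column moisture flux per unit crosswind length is F = V × PW.
Inflow: F_in = 9.84 × 39 = 383.76 mm·m/s
Outflow: F_out = 10.7 × 22.7 = 242.89 mm·m/s
Steady-state rate R = (F_in − F_out)/L = (383.76 − 242.89) / 327000 m = 4.308e-04 mm/s.
R = 4.308e-04 × 3600 × 24 = 37.2 mm/day.

R ≈ 37.2 mm/day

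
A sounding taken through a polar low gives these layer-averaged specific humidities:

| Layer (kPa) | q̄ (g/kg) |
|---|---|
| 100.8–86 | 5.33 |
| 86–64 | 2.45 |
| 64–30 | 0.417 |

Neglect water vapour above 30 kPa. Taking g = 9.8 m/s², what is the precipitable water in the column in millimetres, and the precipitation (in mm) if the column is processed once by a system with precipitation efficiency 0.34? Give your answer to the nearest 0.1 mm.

PW ≈ 15.0 mm; precipitation ≈ 5.1 mm

Precipitable water is the column-integrated vapour mass per unit area: PW = (1/g) Σ q̄ Δp, with q in kg/kg and Δp in Pa (1 kg/m² of water = 1 mm).
Layer 100.8–86 kPa: Δp = 148 hPa = 14800 Pa, q̄ = 0.00533 kg/kg → 0.00533 × 14800 / 9.8 = 8.05 mm
Layer 86–64 kPa: Δp = 220 hPa = 22000 Pa, q̄ = 0.00245 kg/kg → 0.00245 × 22000 / 9.8 = 5.50 mm
Layer 64–30 kPa: Δp = 340 hPa = 34000 Pa, q̄ = 0.000417 kg/kg → 0.000417 × 34000 / 9.8 = 1.45 mm
PW = 8.05 + 5.50 + 1.45 = 15.00 ≈ 15.0 mm.
Precipitation = ε × PW = 0.34 × 15.0 = 5.1 mm.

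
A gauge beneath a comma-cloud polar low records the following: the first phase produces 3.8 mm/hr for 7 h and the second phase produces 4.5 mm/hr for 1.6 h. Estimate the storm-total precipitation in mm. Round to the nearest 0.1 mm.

Total = Σ Rᵢ Δtᵢ = 3.8 × 7 + 4.5 × 1.6
      = 26.6 + 7.2 = 33.8 mm.

total ≈ 33.8 mm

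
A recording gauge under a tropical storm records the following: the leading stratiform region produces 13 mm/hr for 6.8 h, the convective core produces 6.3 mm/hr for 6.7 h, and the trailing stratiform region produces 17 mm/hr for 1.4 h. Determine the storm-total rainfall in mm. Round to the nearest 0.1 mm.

Total = Σ Rᵢ Δtᵢ = 13 × 6.8 + 6.3 × 6.7 + 17 × 1.4
      = 88.4 + 42.21 + 23.8 = 154.4 mm.

total ≈ 154.4 mm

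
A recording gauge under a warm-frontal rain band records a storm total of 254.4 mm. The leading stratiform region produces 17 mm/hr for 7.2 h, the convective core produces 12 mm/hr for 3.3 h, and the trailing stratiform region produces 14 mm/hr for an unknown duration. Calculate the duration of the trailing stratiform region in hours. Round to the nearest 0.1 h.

Known phases: 17 × 7.2 + 12 × 3.3 = 122.4 + 39.6 = 162 mm.
Remaining depth = 254.4 − 162 = 92.4 mm.
Duration = 92.4 / 14 = 6.6 h.

duration ≈ 6.6 h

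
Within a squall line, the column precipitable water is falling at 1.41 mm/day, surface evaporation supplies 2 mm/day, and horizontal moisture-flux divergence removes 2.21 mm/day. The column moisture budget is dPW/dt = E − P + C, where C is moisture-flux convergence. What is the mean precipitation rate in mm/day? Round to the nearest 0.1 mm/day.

P ≈ 1.2 mm/day

dPW/dt = -1.41 mm/day.
P = E + C − dPW/dt = 2 + (-2.21) − (-1.41) = 1.2 mm/day.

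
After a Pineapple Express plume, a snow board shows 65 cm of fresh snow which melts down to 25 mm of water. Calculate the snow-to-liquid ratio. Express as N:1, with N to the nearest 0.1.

ratio ≈ 26.0

Ratio = snow depth / SWE = 650 mm / 25 mm = 26.0, i.e. 26.0:1.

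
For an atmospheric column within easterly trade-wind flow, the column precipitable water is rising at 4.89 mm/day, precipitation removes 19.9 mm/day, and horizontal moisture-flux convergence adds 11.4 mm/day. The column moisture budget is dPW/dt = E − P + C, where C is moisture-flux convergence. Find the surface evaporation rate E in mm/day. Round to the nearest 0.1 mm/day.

dPW/dt = +4.89 mm/day.
E = dPW/dt + P − C = (+4.89) + 19.9 − (11.4) = 13.4 mm/day.

E ≈ 13.4 mm/day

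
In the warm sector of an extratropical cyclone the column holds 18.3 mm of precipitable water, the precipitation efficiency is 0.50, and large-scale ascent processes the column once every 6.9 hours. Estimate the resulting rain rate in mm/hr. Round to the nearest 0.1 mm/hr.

R ≈ 1.3 mm/hr

Each overturning extracts ε × PW = 0.50 × 18.3 = 9.15 mm.
Rate = ε·PW / τ = 9.15 / 6.9 h = 1.3 mm/hr.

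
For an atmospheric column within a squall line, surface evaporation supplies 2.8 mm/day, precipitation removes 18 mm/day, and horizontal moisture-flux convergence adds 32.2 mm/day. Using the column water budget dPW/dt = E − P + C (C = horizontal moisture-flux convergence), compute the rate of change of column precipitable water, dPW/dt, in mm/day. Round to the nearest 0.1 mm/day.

dPW/dt ≈ 17.0 mm/day

dPW/dt = E − P + C = 2.8 − 18 + (32.2) = 17.0 mm/day.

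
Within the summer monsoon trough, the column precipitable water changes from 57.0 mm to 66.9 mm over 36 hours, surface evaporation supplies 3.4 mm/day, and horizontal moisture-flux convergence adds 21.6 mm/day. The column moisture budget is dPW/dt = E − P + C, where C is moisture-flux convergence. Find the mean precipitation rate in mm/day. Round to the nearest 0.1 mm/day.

dPW/dt = (66.9 − 57.0) mm / (36/24 day) = +6.600 mm/day.
P = E + C − dPW/dt = 3.4 + (21.6) − (+6.600) = 18.4 mm/day.

P ≈ 18.4 mm/day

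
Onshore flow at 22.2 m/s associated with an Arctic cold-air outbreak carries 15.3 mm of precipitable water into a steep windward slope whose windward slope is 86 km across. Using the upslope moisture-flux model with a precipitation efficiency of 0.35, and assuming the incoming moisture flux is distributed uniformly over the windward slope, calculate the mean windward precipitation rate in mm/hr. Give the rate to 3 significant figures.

R ≈ 4.98 mm/hr

Incoming column moisture flux per unit ridge length: F = V × PW = 22.2 × 15.3 = 339.66 mm·m/s.
Spread over the 86 km slope with efficiency ε = 0.35: R = ε·F/W = 0.35 × 339.66 / 86000 m = 1.382e-03 mm/s.
R = 1.382e-03 × 3600 = 4.98 mm/hr.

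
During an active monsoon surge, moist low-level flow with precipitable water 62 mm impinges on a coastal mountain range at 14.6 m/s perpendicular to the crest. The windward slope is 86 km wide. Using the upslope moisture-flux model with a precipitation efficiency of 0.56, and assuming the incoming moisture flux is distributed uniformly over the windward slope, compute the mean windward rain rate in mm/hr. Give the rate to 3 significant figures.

R ≈ 21.2 mm/hr

Incoming column moisture flux per unit ridge length: F = V × PW = 14.6 × 62 = 905.2 mm·m/s.
Spread over the 86 km slope with efficiency ε = 0.56: R = ε·F/W = 0.56 × 905.2 / 86000 m = 5.894e-03 mm/s.
R = 5.894e-03 × 3600 = 21.2 mm/hr.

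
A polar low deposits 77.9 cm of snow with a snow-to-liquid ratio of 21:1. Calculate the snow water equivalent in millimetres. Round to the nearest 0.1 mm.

SWE ≈ 37.1 mm

SWE = snow depth / ratio = 77.9 cm / 21 = 3.710 cm = 37.1 mm.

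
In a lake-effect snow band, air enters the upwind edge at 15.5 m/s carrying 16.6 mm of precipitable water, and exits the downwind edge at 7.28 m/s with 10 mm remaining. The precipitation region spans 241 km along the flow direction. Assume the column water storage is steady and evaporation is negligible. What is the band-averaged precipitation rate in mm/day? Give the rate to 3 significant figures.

Column moisture flux per unit crosswind length is F = V × PW.
Inflow: F_in = 15.5 × 16.6 = 257.3 mm·m/s
Outflow: F_out = 7.28 × 10 = 72.8 mm·m/s
Steady-state rate R = (F_in − F_out)/L = (257.3 − 72.8) / 241000 m = 7.656e-04 mm/s.
R = 7.656e-04 × 3600 × 24 = 66.1 mm/day.

R ≈ 66.1 mm/day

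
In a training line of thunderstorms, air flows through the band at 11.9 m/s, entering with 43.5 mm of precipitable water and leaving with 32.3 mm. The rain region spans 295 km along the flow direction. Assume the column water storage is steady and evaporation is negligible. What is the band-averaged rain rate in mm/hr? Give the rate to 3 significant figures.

Column moisture flux per unit crosswind length is F = V × PW.
Inflow: F_in = 11.9 × 43.5 = 517.65 mm·m/s
Outflow: F_out = 11.9 × 32.3 = 384.37 mm·m/s
Steady-state rate R = (F_in − F_out)/L = (517.65 − 384.37) / 295000 m = 4.518e-04 mm/s.
R = 4.518e-04 × 3600 = 1.63 mm/hr.

R ≈ 1.63 mm/hr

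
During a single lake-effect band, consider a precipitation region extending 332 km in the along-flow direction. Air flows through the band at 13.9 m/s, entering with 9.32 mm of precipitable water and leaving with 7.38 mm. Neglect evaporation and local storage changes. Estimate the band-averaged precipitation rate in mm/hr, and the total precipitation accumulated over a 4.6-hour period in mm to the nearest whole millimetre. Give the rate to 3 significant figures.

R ≈ 0.292 mm/hr; total ≈ 1 mm

Column moisture flux per unit crosswind length is F = V × PW.
Inflow: F_in = 13.9 × 9.32 = 129.548 mm·m/s
Outflow: F_out = 13.9 × 7.38 = 102.582 mm·m/s
Steady-state rate R = (F_in − F_out)/L = (129.548 − 102.582) / 332000 m = 8.122e-05 mm/s.
R = 8.122e-05 × 3600 = 0.292 mm/hr.
Over 4.6 h: total = 0.292 × 4.6 = 1.3432 ≈ 1 mm.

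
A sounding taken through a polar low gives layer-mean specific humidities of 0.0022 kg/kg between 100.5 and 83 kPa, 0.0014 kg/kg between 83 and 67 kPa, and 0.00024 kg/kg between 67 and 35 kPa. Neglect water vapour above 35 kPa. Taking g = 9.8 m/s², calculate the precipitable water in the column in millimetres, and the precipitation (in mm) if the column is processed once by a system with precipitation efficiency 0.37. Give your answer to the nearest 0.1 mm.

Precipitable water is the column-integrated vapour mass per unit area: PW = (1/g) Σ q̄ Δp, with q in kg/kg and Δp in Pa (1 kg/m² of water = 1 mm).
Layer 100.5–83 kPa: Δp = 175 hPa = 17500 Pa, q̄ = 0.0022 kg/kg → 0.0022 × 17500 / 9.8 = 3.93 mm
Layer 83–67 kPa: Δp = 160 hPa = 16000 Pa, q̄ = 0.0014 kg/kg → 0.0014 × 16000 / 9.8 = 2.29 mm
Layer 67–35 kPa: Δp = 320 hPa = 32000 Pa, q̄ = 0.00024 kg/kg → 0.00024 × 32000 / 9.8 = 0.78 mm
PW = 3.93 + 2.29 + 0.78 = 7.00 ≈ 7.0 mm.
Precipitation = ε × PW = 0.37 × 7.0 = 2.6 mm.

PW ≈ 7.0 mm; precipitation ≈ 2.6 mm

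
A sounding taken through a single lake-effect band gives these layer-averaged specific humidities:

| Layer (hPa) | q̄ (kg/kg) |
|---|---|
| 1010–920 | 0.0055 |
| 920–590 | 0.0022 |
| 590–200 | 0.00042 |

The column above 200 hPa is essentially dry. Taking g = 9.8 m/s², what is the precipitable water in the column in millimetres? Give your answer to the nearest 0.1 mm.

Precipitable water is the column-integrated vapour mass per unit area: PW = (1/g) Σ q̄ Δp, with q in kg/kg and Δp in Pa (1 kg/m² of water = 1 mm).
Layer 1010–920 hPa: Δp = 90 hPa = 9000 Pa, q̄ = 0.0055 kg/kg → 0.0055 × 9000 / 9.8 = 5.05 mm
Layer 920–590 hPa: Δp = 330 hPa = 33000 Pa, q̄ = 0.0022 kg/kg → 0.0022 × 33000 / 9.8 = 7.41 mm
Layer 590–200 hPa: Δp = 390 hPa = 39000 Pa, q̄ = 0.00042 kg/kg → 0.00042 × 39000 / 9.8 = 1.67 mm
PW = 5.05 + 7.41 + 1.67 = 14.13 ≈ 14.1 mm.

PW ≈ 14.1 mm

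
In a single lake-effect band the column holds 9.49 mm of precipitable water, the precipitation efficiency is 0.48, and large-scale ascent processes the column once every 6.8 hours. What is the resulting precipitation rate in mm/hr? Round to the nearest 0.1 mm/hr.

Each overturning extracts ε × PW = 0.48 × 9.49 = 4.5552 mm.
Rate = ε·PW / τ = 4.5552 / 6.8 h = 0.7 mm/hr.

R ≈ 0.7 mm/hr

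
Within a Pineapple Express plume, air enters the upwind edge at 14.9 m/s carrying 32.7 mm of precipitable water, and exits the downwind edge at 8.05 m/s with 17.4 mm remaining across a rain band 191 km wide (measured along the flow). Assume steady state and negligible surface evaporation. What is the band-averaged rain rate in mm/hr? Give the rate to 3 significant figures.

Column moisture flux per unit crosswind length is F = V × PW.
Inflow: F_in = 14.9 × 32.7 = 487.23 mm·m/s
Outflow: F_out = 8.05 × 17.4 = 140.07 mm·m/s
Steady-state rate R = (F_in − F_out)/L = (487.23 − 140.07) / 191000 m = 1.818e-03 mm/s.
R = 1.818e-03 × 3600 = 6.54 mm/hr.

R ≈ 6.54 mm/hr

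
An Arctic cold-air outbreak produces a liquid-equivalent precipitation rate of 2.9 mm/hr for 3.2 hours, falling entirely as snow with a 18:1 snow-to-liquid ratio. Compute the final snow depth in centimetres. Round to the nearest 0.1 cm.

snow depth ≈ 16.7 cm

Liquid-equivalent depth = 2.9 × 3.2 = 9.28 mm.
Snow depth = 9.28 mm × 18 = 167.04 mm = 16.7 cm.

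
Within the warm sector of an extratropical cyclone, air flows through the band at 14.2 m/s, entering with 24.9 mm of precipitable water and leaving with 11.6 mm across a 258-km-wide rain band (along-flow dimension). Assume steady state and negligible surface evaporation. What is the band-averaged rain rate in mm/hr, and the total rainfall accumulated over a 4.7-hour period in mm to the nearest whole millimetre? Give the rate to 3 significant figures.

R ≈ 2.64 mm/hr; total ≈ 12 mm

Column moisture flux per unit crosswind length is F = V × PW.
Inflow: F_in = 14.2 × 24.9 = 353.58 mm·m/s
Outflow: F_out = 14.2 × 11.6 = 164.72 mm·m/s
Steady-state rate R = (F_in − F_out)/L = (353.58 − 164.72) / 258000 m = 7.320e-04 mm/s.
R = 7.320e-04 × 3600 = 2.64 mm/hr.
Over 4.7 h: total = 2.64 × 4.7 = 12.408 ≈ 12 mm.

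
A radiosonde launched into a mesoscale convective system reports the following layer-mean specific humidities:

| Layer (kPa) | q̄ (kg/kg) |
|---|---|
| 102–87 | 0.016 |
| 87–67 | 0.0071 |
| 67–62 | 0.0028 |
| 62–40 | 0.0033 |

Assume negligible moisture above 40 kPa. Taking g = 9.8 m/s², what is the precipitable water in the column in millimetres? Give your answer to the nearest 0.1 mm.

Precipitable water is the column-integrated vapour mass per unit area: PW = (1/g) Σ q̄ Δp, with q in kg/kg and Δp in Pa (1 kg/m² of water = 1 mm).
Layer 102–87 kPa: Δp = 150 hPa = 15000 Pa, q̄ = 0.016 kg/kg → 0.016 × 15000 / 9.8 = 24.49 mm
Layer 87–67 kPa: Δp = 200 hPa = 20000 Pa, q̄ = 0.0071 kg/kg → 0.0071 × 20000 / 9.8 = 14.49 mm
Layer 67–62 kPa: Δp = 50 hPa = 5000 Pa, q̄ = 0.0028 kg/kg → 0.0028 × 5000 / 9.8 = 1.43 mm
Layer 62–40 kPa: Δp = 220 hPa = 22000 Pa, q̄ = 0.0033 kg/kg → 0.0033 × 22000 / 9.8 = 7.41 mm
PW = 24.49 + 14.49 + 1.43 + 7.41 = 47.82 ≈ 47.8 mm.

PW ≈ 47.8 mm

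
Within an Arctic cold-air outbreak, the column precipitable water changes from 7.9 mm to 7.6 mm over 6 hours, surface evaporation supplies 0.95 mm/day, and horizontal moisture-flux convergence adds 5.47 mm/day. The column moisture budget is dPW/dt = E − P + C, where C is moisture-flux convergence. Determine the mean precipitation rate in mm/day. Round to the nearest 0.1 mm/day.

dPW/dt = (7.6 − 7.9) mm / (6/24 day) = -1.200 mm/day.
P = E + C − dPW/dt = 0.95 + (5.47) − (-1.200) = 7.6 mm/day.

P ≈ 7.6 mm/day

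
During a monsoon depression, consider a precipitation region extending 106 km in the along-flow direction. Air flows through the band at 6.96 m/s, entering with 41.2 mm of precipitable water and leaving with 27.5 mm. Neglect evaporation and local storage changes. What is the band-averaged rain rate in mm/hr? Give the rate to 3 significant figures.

R ≈ 3.24 mm/hr

Column moisture flux per unit crosswind length is F = V × PW.
Inflow: F_in = 6.96 × 41.2 = 286.752 mm·m/s
Outflow: F_out = 6.96 × 27.5 = 191.4 mm·m/s
Steady-state rate R = (F_in − F_out)/L = (286.752 − 191.4) / 106000 m = 8.995e-04 mm/s.
R = 8.995e-04 × 3600 = 3.24 mm/hr.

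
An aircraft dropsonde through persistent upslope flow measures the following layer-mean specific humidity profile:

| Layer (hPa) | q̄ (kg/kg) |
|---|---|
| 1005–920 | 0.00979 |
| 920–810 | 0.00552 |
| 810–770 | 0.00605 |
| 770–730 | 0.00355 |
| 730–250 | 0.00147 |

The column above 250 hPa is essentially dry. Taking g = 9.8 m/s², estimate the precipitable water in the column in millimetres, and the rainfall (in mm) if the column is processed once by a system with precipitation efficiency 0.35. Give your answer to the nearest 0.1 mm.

Precipitable water is the column-integrated vapour mass per unit area: PW = (1/g) Σ q̄ Δp, with q in kg/kg and Δp in Pa (1 kg/m² of water = 1 mm).
Layer 1005–920 hPa: Δp = 85 hPa = 8500 Pa, q̄ = 0.00979 kg/kg → 0.00979 × 8500 / 9.8 = 8.49 mm
Layer 920–810 hPa: Δp = 110 hPa = 11000 Pa, q̄ = 0.00552 kg/kg → 0.00552 × 11000 / 9.8 = 6.20 mm
Layer 810–770 hPa: Δp = 40 hPa = 4000 Pa, q̄ = 0.00605 kg/kg → 0.00605 × 4000 / 9.8 = 2.47 mm
Layer 770–730 hPa: Δp = 40 hPa = 4000 Pa, q̄ = 0.00355 kg/kg → 0.00355 × 4000 / 9.8 = 1.45 mm
Layer 730–250 hPa: Δp = 480 hPa = 48000 Pa, q̄ = 0.00147 kg/kg → 0.00147 × 48000 / 9.8 = 7.20 mm
PW = 8.49 + 6.20 + 2.47 + 1.45 + 7.20 = 25.81 ≈ 25.8 mm.
Rainfall = ε × PW = 0.35 × 25.8 = 9.0 mm.

PW ≈ 25.8 mm; rainfall ≈ 9.0 mm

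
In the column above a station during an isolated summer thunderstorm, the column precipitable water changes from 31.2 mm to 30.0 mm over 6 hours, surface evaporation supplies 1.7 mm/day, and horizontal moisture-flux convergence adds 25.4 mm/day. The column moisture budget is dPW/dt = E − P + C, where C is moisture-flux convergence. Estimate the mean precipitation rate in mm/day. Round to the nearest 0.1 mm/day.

P ≈ 31.9 mm/day

dPW/dt = (30.0 − 31.2) mm / (6/24 day) = -4.800 mm/day.
P = E + C − dPW/dt = 1.7 + (25.4) − (-4.800) = 31.9 mm/day.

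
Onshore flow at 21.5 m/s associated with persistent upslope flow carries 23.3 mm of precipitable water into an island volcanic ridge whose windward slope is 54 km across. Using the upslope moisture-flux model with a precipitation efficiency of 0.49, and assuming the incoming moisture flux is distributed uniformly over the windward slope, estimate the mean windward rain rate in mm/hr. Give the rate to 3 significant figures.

Incoming column moisture flux per unit ridge length: F = V × PW = 21.5 × 23.3 = 500.95 mm·m/s.
Spread over the 54 km slope with efficiency ε = 0.49: R = ε·F/W = 0.49 × 500.95 / 54000 m = 4.546e-03 mm/s.
R = 4.546e-03 × 3600 = 16.4 mm/hr.

R ≈ 16.4 mm/hr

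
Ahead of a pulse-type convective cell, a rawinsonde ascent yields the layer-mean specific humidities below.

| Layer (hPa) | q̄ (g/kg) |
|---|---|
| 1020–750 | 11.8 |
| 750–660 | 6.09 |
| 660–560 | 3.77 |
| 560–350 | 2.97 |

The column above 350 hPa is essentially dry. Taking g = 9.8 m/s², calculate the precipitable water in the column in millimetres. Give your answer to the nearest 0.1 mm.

PW ≈ 48.3 mm

Precipitable water is the column-integrated vapour mass per unit area: PW = (1/g) Σ q̄ Δp, with q in kg/kg and Δp in Pa (1 kg/m² of water = 1 mm).
Layer 1020–750 hPa: Δp = 270 hPa = 27000 Pa, q̄ = 0.0118 kg/kg → 0.0118 × 27000 / 9.8 = 32.51 mm
Layer 750–660 hPa: Δp = 90 hPa = 9000 Pa, q̄ = 0.00609 kg/kg → 0.00609 × 9000 / 9.8 = 5.59 mm
Layer 660–560 hPa: Δp = 100 hPa = 10000 Pa, q̄ = 0.00377 kg/kg → 0.00377 × 10000 / 9.8 = 3.85 mm
Layer 560–350 hPa: Δp = 210 hPa = 21000 Pa, q̄ = 0.00297 kg/kg → 0.00297 × 21000 / 9.8 = 6.36 mm
PW = 32.51 + 5.59 + 3.85 + 6.36 = 48.31 ≈ 48.3 mm.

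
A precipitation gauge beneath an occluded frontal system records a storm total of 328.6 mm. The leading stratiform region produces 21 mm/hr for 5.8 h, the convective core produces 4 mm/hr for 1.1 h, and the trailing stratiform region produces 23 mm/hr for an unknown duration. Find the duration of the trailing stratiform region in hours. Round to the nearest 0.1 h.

duration ≈ 8.8 h

Known phases: 21 × 5.8 + 4 × 1.1 = 121.8 + 4.4 = 126.2 mm.
Remaining depth = 328.6 − 126.2 = 202.4 mm.
Duration = 202.4 / 23 = 8.8 h.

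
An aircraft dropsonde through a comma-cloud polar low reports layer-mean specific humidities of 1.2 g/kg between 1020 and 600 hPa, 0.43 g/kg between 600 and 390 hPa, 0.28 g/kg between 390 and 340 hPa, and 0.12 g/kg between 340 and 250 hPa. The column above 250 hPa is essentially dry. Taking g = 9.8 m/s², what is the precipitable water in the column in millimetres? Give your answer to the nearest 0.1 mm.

Precipitable water is the column-integrated vapour mass per unit area: PW = (1/g) Σ q̄ Δp, with q in kg/kg and Δp in Pa (1 kg/m² of water = 1 mm).
Layer 1020–600 hPa: Δp = 420 hPa = 42000 Pa, q̄ = 0.0012 kg/kg → 0.0012 × 42000 / 9.8 = 5.14 mm
Layer 600–390 hPa: Δp = 210 hPa = 21000 Pa, q̄ = 0.00043 kg/kg → 0.00043 × 21000 / 9.8 = 0.92 mm
Layer 390–340 hPa: Δp = 50 hPa = 5000 Pa, q̄ = 0.00028 kg/kg → 0.00028 × 5000 / 9.8 = 0.14 mm
Layer 340–250 hPa: Δp = 90 hPa = 9000 Pa, q̄ = 0.00012 kg/kg → 0.00012 × 9000 / 9.8 = 0.11 mm
PW = 5.14 + 0.92 + 0.14 + 0.11 = 6.31 ≈ 6.3 mm.

PW ≈ 6.3 mm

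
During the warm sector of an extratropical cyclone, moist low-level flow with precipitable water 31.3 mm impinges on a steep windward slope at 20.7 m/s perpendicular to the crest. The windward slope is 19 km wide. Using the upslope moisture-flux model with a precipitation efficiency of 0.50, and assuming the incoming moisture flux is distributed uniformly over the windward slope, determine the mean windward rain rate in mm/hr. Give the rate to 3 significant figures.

R ≈ 61.4 mm/hr

Incoming column moisture flux per unit ridge length: F = V × PW = 20.7 × 31.3 = 647.91 mm·m/s.
Spread over the 19 km slope with efficiency ε = 0.50: R = ε·F/W = 0.50 × 647.91 / 19000 m = 1.705e-02 mm/s.
R = 1.705e-02 × 3600 = 61.4 mm/hr.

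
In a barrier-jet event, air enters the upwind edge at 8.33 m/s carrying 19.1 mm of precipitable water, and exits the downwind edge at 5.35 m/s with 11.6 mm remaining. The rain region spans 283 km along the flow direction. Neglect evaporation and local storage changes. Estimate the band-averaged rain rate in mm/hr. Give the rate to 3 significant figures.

R ≈ 1.23 mm/hr

Column moisture flux per unit crosswind length is F = V × PW.
Inflow: F_in = 8.33 × 19.1 = 159.103 mm·m/s
Outflow: F_out = 5.35 × 11.6 = 62.06 mm·m/s
Steady-state rate R = (F_in − F_out)/L = (159.103 − 62.06) / 283000 m = 3.429e-04 mm/s.
R = 3.429e-04 × 3600 = 1.23 mm/hr.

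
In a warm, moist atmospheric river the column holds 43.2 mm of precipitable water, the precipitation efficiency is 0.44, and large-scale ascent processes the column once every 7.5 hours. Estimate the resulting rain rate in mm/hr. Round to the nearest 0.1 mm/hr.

R ≈ 2.5 mm/hr

Each overturning extracts ε × PW = 0.44 × 43.2 = 19.008 mm.
Rate = ε·PW / τ = 19.008 / 7.5 h = 2.5 mm/hr.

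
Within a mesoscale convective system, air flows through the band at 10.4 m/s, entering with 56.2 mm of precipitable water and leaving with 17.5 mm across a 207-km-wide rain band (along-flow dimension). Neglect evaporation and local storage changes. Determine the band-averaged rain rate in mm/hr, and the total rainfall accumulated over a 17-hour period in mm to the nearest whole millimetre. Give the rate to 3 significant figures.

R ≈ 7.00 mm/hr; total ≈ 119 mm

Column moisture flux per unit crosswind length is F = V × PW.
Inflow: F_in = 10.4 × 56.2 = 584.48 mm·m/s
Outflow: F_out = 10.4 × 17.5 = 182 mm·m/s
Steady-state rate R = (F_in − F_out)/L = (584.48 − 182) / 207000 m = 1.944e-03 mm/s.
R = 1.944e-03 × 3600 = 7.00 mm/hr.
Over 17 h: total = 7.00 × 17 = 119 mm.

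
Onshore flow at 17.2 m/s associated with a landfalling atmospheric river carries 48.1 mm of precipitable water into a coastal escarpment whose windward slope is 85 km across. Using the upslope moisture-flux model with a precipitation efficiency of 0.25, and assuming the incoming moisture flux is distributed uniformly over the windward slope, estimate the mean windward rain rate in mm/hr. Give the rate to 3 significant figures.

R ≈ 8.76 mm/hr

Incoming column moisture flux per unit ridge length: F = V × PW = 17.2 × 48.1 = 827.32 mm·m/s.
Spread over the 85 km slope with efficiency ε = 0.25: R = ε·F/W = 0.25 × 827.32 / 85000 m = 2.433e-03 mm/s.
R = 2.433e-03 × 3600 = 8.76 mm/hr.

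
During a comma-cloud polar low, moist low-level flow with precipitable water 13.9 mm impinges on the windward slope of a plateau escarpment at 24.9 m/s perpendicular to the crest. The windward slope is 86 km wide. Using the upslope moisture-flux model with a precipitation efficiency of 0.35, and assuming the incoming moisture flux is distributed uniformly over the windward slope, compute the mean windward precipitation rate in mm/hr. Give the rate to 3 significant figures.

R ≈ 5.07 mm/hr

Incoming column moisture flux per unit ridge length: F = V × PW = 24.9 × 13.9 = 346.11 mm·m/s.
Spread over the 86 km slope with efficiency ε = 0.35: R = ε·F/W = 0.35 × 346.11 / 86000 m = 1.409e-03 mm/s.
R = 1.409e-03 × 3600 = 5.07 mm/hr.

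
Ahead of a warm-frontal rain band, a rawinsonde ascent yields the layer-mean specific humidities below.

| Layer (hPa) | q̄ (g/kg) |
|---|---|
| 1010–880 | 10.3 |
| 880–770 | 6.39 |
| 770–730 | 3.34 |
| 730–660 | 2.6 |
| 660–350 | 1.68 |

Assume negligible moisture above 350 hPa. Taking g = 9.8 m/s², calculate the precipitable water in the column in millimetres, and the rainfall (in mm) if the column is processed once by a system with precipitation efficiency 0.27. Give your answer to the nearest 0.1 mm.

Precipitable water is the column-integrated vapour mass per unit area: PW = (1/g) Σ q̄ Δp, with q in kg/kg and Δp in Pa (1 kg/m² of water = 1 mm).
Layer 1010–880 hPa: Δp = 130 hPa = 13000 Pa, q̄ = 0.0103 kg/kg → 0.0103 × 13000 / 9.8 = 13.66 mm
Layer 880–770 hPa: Δp = 110 hPa = 11000 Pa, q̄ = 0.00639 kg/kg → 0.00639 × 11000 / 9.8 = 7.17 mm
Layer 770–730 hPa: Δp = 40 hPa = 4000 Pa, q̄ = 0.00334 kg/kg → 0.00334 × 4000 / 9.8 = 1.36 mm
Layer 730–660 hPa: Δp = 70 hPa = 7000 Pa, q̄ = 0.0026 kg/kg → 0.0026 × 7000 / 9.8 = 1.86 mm
Layer 660–350 hPa: Δp = 310 hPa = 31000 Pa, q̄ = 0.00168 kg/kg → 0.00168 × 31000 / 9.8 = 5.31 mm
PW = 13.66 + 7.17 + 1.36 + 1.86 + 5.31 = 29.36 ≈ 29.4 mm.
Rainfall = ε × PW = 0.27 × 29.4 = 7.9 mm.

PW ≈ 29.4 mm; rainfall ≈ 7.9 mm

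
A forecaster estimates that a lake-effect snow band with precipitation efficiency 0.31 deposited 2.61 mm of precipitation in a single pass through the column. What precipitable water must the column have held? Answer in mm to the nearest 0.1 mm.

PW ≈ 8.4 mm

PW = precipitation / ε = 2.61 / 0.31 = 8.4 mm.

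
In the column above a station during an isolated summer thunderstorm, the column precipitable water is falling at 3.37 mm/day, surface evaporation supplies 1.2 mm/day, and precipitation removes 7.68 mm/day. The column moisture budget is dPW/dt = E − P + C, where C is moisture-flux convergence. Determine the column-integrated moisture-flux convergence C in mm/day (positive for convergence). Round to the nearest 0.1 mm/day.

dPW/dt = -3.37 mm/day.
C = dPW/dt − E + P = (-3.37) − 1.2 + 7.68 = 3.1 mm/day.

C ≈ 3.1 mm/day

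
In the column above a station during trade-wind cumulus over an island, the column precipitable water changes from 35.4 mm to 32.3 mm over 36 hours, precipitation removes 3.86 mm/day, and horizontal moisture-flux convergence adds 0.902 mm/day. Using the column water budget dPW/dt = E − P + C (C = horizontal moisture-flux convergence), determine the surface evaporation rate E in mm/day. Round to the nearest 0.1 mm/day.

E ≈ 0.9 mm/day

dPW/dt = (32.3 − 35.4) mm / (36/24 day) = -2.067 mm/day.
E = dPW/dt + P − C = (-2.067) + 3.86 − (0.902) = 0.9 mm/day.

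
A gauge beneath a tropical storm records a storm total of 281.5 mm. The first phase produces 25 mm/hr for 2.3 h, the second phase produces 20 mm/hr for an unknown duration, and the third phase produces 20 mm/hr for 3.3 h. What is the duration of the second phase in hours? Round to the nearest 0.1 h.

duration ≈ 7.9 h

Known phases: 25 × 2.3 + 20 × 3.3 = 57.5 + 66 = 123.5 mm.
Remaining depth = 281.5 − 123.5 = 158 mm.
Duration = 158 / 20 = 7.9 h.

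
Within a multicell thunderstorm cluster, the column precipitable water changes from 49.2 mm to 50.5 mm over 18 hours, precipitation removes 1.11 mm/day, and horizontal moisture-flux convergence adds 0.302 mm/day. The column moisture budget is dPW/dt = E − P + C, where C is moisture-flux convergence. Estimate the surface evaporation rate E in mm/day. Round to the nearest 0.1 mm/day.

E ≈ 2.5 mm/day

dPW/dt = (50.5 − 49.2) mm / (18/24 day) = +1.733 mm/day.
E = dPW/dt + P − C = (+1.733) + 1.11 − (0.302) = 2.5 mm/day.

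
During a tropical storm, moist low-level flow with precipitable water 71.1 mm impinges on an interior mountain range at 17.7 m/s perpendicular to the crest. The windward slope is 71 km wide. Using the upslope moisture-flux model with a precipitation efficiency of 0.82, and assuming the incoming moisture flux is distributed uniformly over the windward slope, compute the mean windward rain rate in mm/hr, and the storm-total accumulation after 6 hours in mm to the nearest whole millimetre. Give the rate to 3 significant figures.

Incoming column moisture flux per unit ridge length: F = V × PW = 17.7 × 71.1 = 1258.47 mm·m/s.
Spread over the 71 km slope with efficiency ε = 0.82: R = ε·F/W = 0.82 × 1258.47 / 71000 m = 1.453e-02 mm/s.
R = 1.453e-02 × 3600 = 52.3 mm/hr.
Over 6 h: total = 52.3 × 6 = 313.8 ≈ 314 mm.

R ≈ 52.3 mm/hr; total ≈ 314 mm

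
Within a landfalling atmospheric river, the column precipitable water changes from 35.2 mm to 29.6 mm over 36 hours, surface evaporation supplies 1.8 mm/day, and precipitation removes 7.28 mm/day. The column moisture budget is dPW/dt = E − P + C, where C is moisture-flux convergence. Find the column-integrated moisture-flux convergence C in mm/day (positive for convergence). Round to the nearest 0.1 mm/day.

dPW/dt = (29.6 − 35.2) mm / (36/24 day) = -3.733 mm/day.
C = dPW/dt − E + P = (-3.733) − 1.8 + 7.28 = 1.7 mm/day.

C ≈ 1.7 mm/day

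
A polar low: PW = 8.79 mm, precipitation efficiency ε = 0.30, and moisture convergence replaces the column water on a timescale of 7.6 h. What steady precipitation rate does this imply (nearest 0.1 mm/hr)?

Each overturning extracts ε × PW = 0.30 × 8.79 = 2.637 mm.
Rate = ε·PW / τ = 2.637 / 7.6 h = 0.3 mm/hr.

R ≈ 0.3 mm/hr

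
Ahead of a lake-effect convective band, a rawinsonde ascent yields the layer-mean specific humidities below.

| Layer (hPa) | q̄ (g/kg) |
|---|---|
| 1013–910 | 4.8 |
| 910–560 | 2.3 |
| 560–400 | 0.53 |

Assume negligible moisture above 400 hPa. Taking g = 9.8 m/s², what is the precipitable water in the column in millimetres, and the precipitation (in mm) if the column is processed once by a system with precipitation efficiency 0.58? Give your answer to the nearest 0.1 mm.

PW ≈ 14.1 mm; precipitation ≈ 8.2 mm

Precipitable water is the column-integrated vapour mass per unit area: PW = (1/g) Σ q̄ Δp, with q in kg/kg and Δp in Pa (1 kg/m² of water = 1 mm).
Layer 1013–910 hPa: Δp = 103 hPa = 10300 Pa, q̄ = 0.0048 kg/kg → 0.0048 × 10300 / 9.8 = 5.04 mm
Layer 910–560 hPa: Δp = 350 hPa = 35000 Pa, q̄ = 0.0023 kg/kg → 0.0023 × 35000 / 9.8 = 8.21 mm
Layer 560–400 hPa: Δp = 160 hPa = 16000 Pa, q̄ = 0.00053 kg/kg → 0.00053 × 16000 / 9.8 = 0.87 mm
PW = 5.04 + 8.21 + 0.87 = 14.12 ≈ 14.1 mm.
Precipitation = ε × PW = 0.58 × 14.1 = 8.2 mm.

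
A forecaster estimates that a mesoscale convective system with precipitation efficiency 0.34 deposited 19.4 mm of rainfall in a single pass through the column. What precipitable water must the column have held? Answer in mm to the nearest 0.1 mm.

PW ≈ 57.1 mm

PW = rainfall / ε = 19.4 / 0.34 = 57.1 mm.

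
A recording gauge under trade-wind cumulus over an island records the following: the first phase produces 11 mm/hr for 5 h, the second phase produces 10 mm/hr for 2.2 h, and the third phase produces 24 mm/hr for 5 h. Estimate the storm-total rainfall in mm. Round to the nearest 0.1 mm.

total ≈ 197.0 mm

Total = Σ Rᵢ Δtᵢ = 11 × 5 + 10 × 2.2 + 24 × 5
      = 55 + 22 + 120 = 197.0 mm.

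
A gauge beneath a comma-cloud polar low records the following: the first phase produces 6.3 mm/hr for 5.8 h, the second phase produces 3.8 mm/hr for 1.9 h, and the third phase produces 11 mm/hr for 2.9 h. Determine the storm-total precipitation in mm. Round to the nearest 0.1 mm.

Total = Σ Rᵢ Δtᵢ = 6.3 × 5.8 + 3.8 × 1.9 + 11 × 2.9
      = 36.54 + 7.22 + 31.9 = 75.7 mm.

total ≈ 75.7 mm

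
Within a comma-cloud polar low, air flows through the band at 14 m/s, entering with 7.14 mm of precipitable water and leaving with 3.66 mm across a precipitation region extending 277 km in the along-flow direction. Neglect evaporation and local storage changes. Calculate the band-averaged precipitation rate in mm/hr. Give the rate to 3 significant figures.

Column moisture flux per unit crosswind length is F = V × PW.
Inflow: F_in = 14 × 7.14 = 99.96 mm·m/s
Outflow: F_out = 14 × 3.66 = 51.24 mm·m/s
Steady-state rate R = (F_in − F_out)/L = (99.96 − 51.24) / 277000 m = 1.759e-04 mm/s.
R = 1.759e-04 × 3600 = 0.633 mm/hr.

R ≈ 0.633 mm/hr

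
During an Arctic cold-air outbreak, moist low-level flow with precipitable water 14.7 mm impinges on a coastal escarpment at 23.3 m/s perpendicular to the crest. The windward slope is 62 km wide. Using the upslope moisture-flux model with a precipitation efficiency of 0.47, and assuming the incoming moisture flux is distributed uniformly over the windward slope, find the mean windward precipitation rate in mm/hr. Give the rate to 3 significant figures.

R ≈ 9.35 mm/hr

Incoming column moisture flux per unit ridge length: F = V × PW = 23.3 × 14.7 = 342.51 mm·m/s.
Spread over the 62 km slope with efficiency ε = 0.47: R = ε·F/W = 0.47 × 342.51 / 62000 m = 2.596e-03 mm/s.
R = 2.596e-03 × 3600 = 9.35 mm/hr.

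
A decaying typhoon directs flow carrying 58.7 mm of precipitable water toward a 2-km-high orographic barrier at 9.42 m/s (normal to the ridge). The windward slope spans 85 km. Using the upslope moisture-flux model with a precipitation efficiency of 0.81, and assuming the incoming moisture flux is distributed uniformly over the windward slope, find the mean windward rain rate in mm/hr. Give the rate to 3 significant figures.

R ≈ 19.0 mm/hr

Incoming column moisture flux per unit ridge length: F = V × PW = 9.42 × 58.7 = 552.954 mm·m/s.
Spread over the 85 km slope with efficiency ε = 0.81: R = ε·F/W = 0.81 × 552.954 / 85000 m = 5.269e-03 mm/s.
R = 5.269e-03 × 3600 = 19.0 mm/hr.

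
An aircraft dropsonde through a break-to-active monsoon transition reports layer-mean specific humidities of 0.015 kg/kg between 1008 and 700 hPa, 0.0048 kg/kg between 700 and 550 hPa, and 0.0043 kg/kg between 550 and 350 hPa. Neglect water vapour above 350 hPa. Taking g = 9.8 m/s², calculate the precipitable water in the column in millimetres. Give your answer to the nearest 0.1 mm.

Precipitable water is the column-integrated vapour mass per unit area: PW = (1/g) Σ q̄ Δp, with q in kg/kg and Δp in Pa (1 kg/m² of water = 1 mm).
Layer 1008–700 hPa: Δp = 308 hPa = 30800 Pa, q̄ = 0.015 kg/kg → 0.015 × 30800 / 9.8 = 47.14 mm
Layer 700–550 hPa: Δp = 150 hPa = 15000 Pa, q̄ = 0.0048 kg/kg → 0.0048 × 15000 / 9.8 = 7.35 mm
Layer 550–350 hPa: Δp = 200 hPa = 20000 Pa, q̄ = 0.0043 kg/kg → 0.0043 × 20000 / 9.8 = 8.78 mm
PW = 47.14 + 7.35 + 8.78 = 63.27 ≈ 63.3 mm.

PW ≈ 63.3 mm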